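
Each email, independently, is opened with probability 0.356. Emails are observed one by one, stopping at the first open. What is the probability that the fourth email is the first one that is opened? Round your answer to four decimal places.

0.0951

Geometric (trials to first success), p = 0.356.
P(Y = 4) = (1−p)^3 · p = 0.26709 · 0.356 = 0.095084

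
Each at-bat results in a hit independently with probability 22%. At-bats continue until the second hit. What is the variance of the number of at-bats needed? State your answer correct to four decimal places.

32.2314

Y = total at-bats until the second success; negative binomial with r=2, p=0.22.
Var(Y) = r(1−p)/p² = 2·0.78 / 0.22² = 32.231405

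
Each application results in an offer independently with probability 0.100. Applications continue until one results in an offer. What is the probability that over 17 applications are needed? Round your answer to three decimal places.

Y = number of applications to the first success; geometric, p = 0.10.
P(Y > 17) = P(first 17 all fail) = (1−p)^17 = 0.16677

0.167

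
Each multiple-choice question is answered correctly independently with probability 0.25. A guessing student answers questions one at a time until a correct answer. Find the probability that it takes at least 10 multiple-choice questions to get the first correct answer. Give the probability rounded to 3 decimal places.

Y = number of multiple-choice questions to the first success; geometric, p = 0.25.
P(Y > 9) = P(first 9 all fail) = (1−p)^9 = 0.07508

0.075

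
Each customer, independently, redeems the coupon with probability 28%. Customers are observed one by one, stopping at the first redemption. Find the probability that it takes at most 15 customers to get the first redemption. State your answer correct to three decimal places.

Y = number of customers to the first success; geometric, p = 0.28.
P(Y ≤ 15) = 1 − (1−p)^15 = 1 − 0.00724 = 0.99276

0.993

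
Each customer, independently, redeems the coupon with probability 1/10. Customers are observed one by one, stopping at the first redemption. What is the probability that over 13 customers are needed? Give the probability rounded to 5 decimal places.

0.25419

Y = number of customers to the first success; geometric, p = 0.10.
P(Y > 13) = P(first 13 all fail) = (1−p)^13 = 0.2541866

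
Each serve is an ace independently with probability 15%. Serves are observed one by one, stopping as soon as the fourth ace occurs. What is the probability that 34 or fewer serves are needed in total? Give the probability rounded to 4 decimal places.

0.7715

Finishing within 34 serves ⇔ at least 4 successes in the first 34. With X ~ Binomial(34, 0.15), P(Y ≤ 34) = 1 − P(X ≤ 3).
  k=0: C(34,0)·0.15^0·0.85^34 = 0.003983
  k=1: C(34,1)·0.15^1·0.85^33 = 0.023900
  k=2: C(34,2)·0.15^2·0.85^32 = 0.069591
  k=3: C(34,3)·0.15^3·0.85^31 = 0.130994
1 − 0.228468 = 0.771532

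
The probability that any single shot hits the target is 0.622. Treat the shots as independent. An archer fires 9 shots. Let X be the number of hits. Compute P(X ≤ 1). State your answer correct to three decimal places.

0.002

X ~ Binomial(9, 0.622); P(X ≤ 1) = Σ C(9,k) p^k (1−p)^(9−k) over k:
  k=0: C(9,0)·0.622^0·0.378^9 = 0.00016
  k=1: C(9,1)·0.622^1·0.378^8 = 0.00233
Total = 0.00249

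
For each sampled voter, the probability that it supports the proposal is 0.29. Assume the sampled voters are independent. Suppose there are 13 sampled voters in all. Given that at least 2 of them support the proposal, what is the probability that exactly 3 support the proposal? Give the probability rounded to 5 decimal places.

X ~ Binomial(13, 0.29). Want P(X=3 | X≥2) = P(X=3) / P(X≥2).
P(X=3) = C(13,3)·0.29^3·0.71^10 = 0.2270615
P(X≥2) = 1 − 0.0116509 − 0.0618645 = 0.9264846
Ratio = 0.2270615 / 0.9264846 = 0.2450785

0.24508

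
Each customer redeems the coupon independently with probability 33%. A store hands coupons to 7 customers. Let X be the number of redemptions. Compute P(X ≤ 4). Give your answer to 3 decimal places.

0.957

X ~ Binomial(7, 0.33); P(X ≤ 4) = Σ C(7,k) p^k (1−p)^(7−k) over k:
  k=0: C(7,0)·0.33^0·0.67^7 = 0.06061
  k=1: C(7,1)·0.33^1·0.67^6 = 0.20896
  k=2: C(7,2)·0.33^2·0.67^5 = 0.30876
  k=3: C(7,3)·0.33^3·0.67^4 = 0.25346
  k=4: C(7,4)·0.33^4·0.67^3 = 0.12484
Total = 0.95662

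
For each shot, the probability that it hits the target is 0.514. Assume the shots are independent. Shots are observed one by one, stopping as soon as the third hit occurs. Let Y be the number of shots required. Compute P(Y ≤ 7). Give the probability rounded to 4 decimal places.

Finishing within 7 shots ⇔ at least 3 successes in the first 7. With X ~ Binomial(7, 0.514), P(Y ≤ 7) = 1 − P(X ≤ 2).
  k=0: C(7,0)·0.514^0·0.486^7 = 0.006404
  k=1: C(7,1)·0.514^1·0.486^6 = 0.047411
  k=2: C(7,2)·0.514^2·0.486^5 = 0.150427
1 − 0.204242 = 0.795758

0.7958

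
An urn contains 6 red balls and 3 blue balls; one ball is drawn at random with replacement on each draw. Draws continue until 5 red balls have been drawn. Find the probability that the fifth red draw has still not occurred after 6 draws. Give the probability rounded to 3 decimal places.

0.649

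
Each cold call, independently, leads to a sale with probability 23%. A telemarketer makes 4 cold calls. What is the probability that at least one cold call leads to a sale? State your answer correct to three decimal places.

0.648

P(at least one) = 1 − P(none) = 1 − (1 − 0.23)^4
= 1 − 0.35153 = 0.64847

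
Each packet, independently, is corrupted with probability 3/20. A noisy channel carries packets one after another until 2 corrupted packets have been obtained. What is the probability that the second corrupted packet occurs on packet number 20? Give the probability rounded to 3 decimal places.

0.023

Y = trial on which the second success occurs; negative binomial, r=2, p=0.15.
P(Y=20) = C(19,1) · p^2 · (1−p)^18
= 19 · 0.0225 · 0.053646 = 0.02293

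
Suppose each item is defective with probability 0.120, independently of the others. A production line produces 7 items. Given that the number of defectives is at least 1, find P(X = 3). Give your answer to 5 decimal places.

X ~ Binomial(7, 0.12). Want P(X=3 | X≥1) = P(X=3) / P(X≥1).
P(X=3) = C(7,3)·0.12^3·0.88^4 = 0.0362696
P(X≥1) = 1 − 0.4086756 = 0.5913244
Ratio = 0.0362696 / 0.5913244 = 0.0613362

0.06134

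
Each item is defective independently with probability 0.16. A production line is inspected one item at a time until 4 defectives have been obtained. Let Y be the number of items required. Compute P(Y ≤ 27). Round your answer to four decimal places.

Finishing within 27 items ⇔ at least 4 successes in the first 27. With X ~ Binomial(27, 0.16), P(Y ≤ 27) = 1 − P(X ≤ 3).
  k=0: C(27,0)·0.16^0·0.84^27 = 0.009027
  k=1: C(27,1)·0.16^1·0.84^26 = 0.046424
  k=2: C(27,2)·0.16^2·0.84^25 = 0.114955
  k=3: C(27,3)·0.16^3·0.84^24 = 0.182469
1 − 0.352875 = 0.647125

0.6471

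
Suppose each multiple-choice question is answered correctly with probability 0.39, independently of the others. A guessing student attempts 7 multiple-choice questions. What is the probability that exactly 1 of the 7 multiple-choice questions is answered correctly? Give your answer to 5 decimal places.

0.14065

X ~ Binomial(n=7, p=0.39).
P(X=1) = C(7,1) · p^1 · (1−p)^6
= 7 · 0.39 · 0.05152 = 0.1406506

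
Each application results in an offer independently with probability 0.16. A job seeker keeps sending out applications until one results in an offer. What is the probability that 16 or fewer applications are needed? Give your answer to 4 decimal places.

Y = number of applications to the first success; geometric, p = 0.16.
P(Y ≤ 16) = 1 − (1−p)^16 = 1 − 0.061442 = 0.938558

0.9386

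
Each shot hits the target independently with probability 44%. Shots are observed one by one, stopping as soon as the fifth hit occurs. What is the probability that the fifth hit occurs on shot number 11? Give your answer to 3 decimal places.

0.107

Y = trial on which the fifth success occurs; negative binomial, r=5, p=0.44.
P(Y=11) = C(10,4) · p^5 · (1−p)^6
= 210 · 0.016492 · 0.030841 = 0.10681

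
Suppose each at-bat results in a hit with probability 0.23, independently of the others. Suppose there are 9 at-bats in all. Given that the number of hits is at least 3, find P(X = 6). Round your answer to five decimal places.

X ~ Binomial(9, 0.23). Want P(X=6 | X≥3) = P(X=6) / P(X≥3).
P(X=6) = C(9,6)·0.23^6·0.77^3 = 0.0056770
P(X≥3) = 1 − 0.0951517 − 0.2557974 − 0.3056281 = 0.3434228
Ratio = 0.0056770 / 0.3434228 = 0.0165306

0.01653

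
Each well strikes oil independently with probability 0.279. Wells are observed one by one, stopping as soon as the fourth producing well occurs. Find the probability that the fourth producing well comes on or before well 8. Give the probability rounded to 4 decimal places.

0.1578

Finishing within 8 wells ⇔ at least 4 successes in the first 8. With X ~ Binomial(8, 0.279), P(Y ≤ 8) = 1 − P(X ≤ 3).
  k=0: C(8,0)·0.279^0·0.721^8 = 0.073027
  k=1: C(8,1)·0.279^1·0.721^7 = 0.226069
  k=2: C(8,2)·0.279^2·0.721^6 = 0.306181
  k=3: C(8,3)·0.279^3·0.721^5 = 0.236961
1 − 0.842238 = 0.157762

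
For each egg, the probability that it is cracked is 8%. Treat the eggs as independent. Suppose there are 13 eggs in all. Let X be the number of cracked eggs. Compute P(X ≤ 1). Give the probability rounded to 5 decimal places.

0.72063

X ~ Binomial(13, 0.08); P(X ≤ 1) = Σ C(13,k) p^k (1−p)^(13−k) over k:
  k=0: C(13,0)·0.08^0·0.92^13 = 0.3382531
  k=1: C(13,1)·0.08^1·0.92^12 = 0.3823730
Total = 0.7206261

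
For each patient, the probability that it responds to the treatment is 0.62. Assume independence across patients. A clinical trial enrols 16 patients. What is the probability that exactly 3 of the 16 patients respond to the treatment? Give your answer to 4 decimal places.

X ~ Binomial(n=16, p=0.62).
P(X=3) = C(16,3) · p^3 · (1−p)^13
= 560 · 0.23833 · 3.445e-06 = 0.000460

0.0005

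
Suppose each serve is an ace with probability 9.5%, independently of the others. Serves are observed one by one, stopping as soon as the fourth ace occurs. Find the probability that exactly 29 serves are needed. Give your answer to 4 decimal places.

Y = trial on which the fourth success occurs; negative binomial, r=4, p=0.095.
P(Y=29) = C(28,3) · p^4 · (1−p)^25
= 3276 · 8.1451e-05 · 0.082455 = 0.022002

0.0220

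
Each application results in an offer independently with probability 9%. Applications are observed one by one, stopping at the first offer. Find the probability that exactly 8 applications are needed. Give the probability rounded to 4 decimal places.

Geometric (trials to first success), p = 0.09.
P(Y = 8) = (1−p)^7 · p = 0.51676 · 0.09 = 0.046508

0.0465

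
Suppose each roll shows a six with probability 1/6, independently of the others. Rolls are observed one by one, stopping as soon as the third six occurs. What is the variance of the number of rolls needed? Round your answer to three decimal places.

Y = total rolls until the third success; negative binomial with r=3, p=0.166667.
Var(Y) = r(1−p)/p² = 3·0.833333 / 0.166667² = 90.00000

90.000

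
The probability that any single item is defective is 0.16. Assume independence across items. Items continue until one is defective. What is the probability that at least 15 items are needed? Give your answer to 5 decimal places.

0.08708

Y = number of items to the first success; geometric, p = 0.16.
P(Y > 14) = P(first 14 all fail) = (1−p)^14 = 0.0870783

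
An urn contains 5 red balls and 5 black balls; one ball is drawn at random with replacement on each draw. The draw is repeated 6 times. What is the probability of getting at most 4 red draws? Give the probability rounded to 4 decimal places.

0.8906

X ~ Binomial(6, 0.50); P(X ≤ 4) = Σ C(6,k) p^k (1−p)^(6−k) over k:
  k=0: C(6,0)·0.50^0·0.50^6 = 0.015625
  k=1: C(6,1)·0.50^1·0.50^5 = 0.093750
  k=2: C(6,2)·0.50^2·0.50^4 = 0.234375
  k=3: C(6,3)·0.50^3·0.50^3 = 0.312500
  k=4: C(6,4)·0.50^4·0.50^2 = 0.234375
Total = 0.890625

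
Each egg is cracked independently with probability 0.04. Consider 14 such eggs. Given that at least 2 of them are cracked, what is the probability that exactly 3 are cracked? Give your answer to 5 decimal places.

0.14036

X ~ Binomial(14, 0.04). Want P(X=3 | X≥2) = P(X=3) / P(X≥2).
P(X=3) = C(14,3)·0.04^3·0.96^11 = 0.0148684
P(X≥2) = 1 − 0.5646733 − 0.3293928 = 0.1059339
Ratio = 0.0148684 / 0.1059339 = 0.1403556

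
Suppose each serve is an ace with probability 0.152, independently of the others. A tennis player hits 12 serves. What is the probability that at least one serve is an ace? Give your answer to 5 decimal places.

P(at least one) = 1 − P(none) = 1 − (1 − 0.152)^12
= 1 − 0.1382771 = 0.8617229

0.86172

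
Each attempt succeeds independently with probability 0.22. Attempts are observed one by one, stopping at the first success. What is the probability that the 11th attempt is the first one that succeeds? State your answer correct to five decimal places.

Geometric (trials to first success), p = 0.22.
P(Y = 11) = (1−p)^10 · p = 0.083358 · 0.22 = 0.0183387

0.01834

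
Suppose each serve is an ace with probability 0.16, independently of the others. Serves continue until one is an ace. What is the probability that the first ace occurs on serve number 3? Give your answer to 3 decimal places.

Geometric (trials to first success), p = 0.16.
P(Y = 3) = (1−p)^2 · p = 0.7056 · 0.16 = 0.11290

0.113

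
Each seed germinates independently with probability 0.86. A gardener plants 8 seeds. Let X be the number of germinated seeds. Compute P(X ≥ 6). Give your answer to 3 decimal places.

0.911

X ~ Binomial(8, 0.86); P(X ≥ 6) = Σ C(8,k) p^k (1−p)^(8−k) over k:
  k=6: C(8,6)·0.86^6·0.14^2 = 0.22203
  k=7: C(8,7)·0.86^7·0.14^1 = 0.38968
  k=8: C(8,8)·0.86^8·0.14^0 = 0.29922
Total = 0.91092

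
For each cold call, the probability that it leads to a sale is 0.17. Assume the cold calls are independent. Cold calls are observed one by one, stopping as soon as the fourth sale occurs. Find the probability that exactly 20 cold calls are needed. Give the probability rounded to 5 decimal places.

Y = trial on which the fourth success occurs; negative binomial, r=4, p=0.17.
P(Y=20) = C(19,3) · p^4 · (1−p)^16
= 969 · 0.00083521 · 0.050728 = 0.0410553

0.04106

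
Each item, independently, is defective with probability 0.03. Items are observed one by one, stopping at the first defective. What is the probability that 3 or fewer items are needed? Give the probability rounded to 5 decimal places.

0.08733

Y = number of items to the first success; geometric, p = 0.03.
P(Y ≤ 3) = 1 − (1−p)^3 = 1 − 0.9126730 = 0.0873270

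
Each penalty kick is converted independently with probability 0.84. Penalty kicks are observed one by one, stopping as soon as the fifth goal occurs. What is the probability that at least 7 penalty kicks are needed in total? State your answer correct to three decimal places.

0.247

Needing more than 6 penalty kicks ⇔ fewer than 5 successes in the first 6. With X ~ Binomial(6, 0.84), P(Y > 6) = P(X ≤ 4).
  k=0: C(6,0)·0.84^0·0.16^6 = 0.00002
  k=1: C(6,1)·0.84^1·0.16^5 = 0.00053
  k=2: C(6,2)·0.84^2·0.16^4 = 0.00694
  k=3: C(6,3)·0.84^3·0.16^3 = 0.04855
  k=4: C(6,4)·0.84^4·0.16^2 = 0.19118
P(X ≤ 4) = 0.24722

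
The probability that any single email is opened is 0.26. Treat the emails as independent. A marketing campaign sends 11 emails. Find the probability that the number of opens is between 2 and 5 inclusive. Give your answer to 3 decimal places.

0.782

X ~ Binomial(11, 0.26); P(2 ≤ X ≤ 5) = Σ C(11,k) p^k (1−p)^(11−k) over k:
  k=2: C(11,2)·0.26^2·0.74^9 = 0.24740
  k=3: C(11,3)·0.26^3·0.74^8 = 0.26077
  k=4: C(11,4)·0.26^4·0.74^7 = 0.18324
  k=5: C(11,5)·0.26^5·0.74^6 = 0.09014
Total = 0.78155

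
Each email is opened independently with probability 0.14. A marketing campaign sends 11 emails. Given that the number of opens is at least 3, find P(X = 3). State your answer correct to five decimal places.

0.70752

X ~ Binomial(11, 0.14). Want P(X=3 | X≥3) = P(X=3) / P(X≥3).
P(X=3) = C(11,3)·0.14^3·0.86^8 = 0.1354739
P(X≥3) = 1 − 0.1903194 − 0.3408044 − 0.2773990 = 0.1914773
Ratio = 0.1354739 / 0.1914773 = 0.7075196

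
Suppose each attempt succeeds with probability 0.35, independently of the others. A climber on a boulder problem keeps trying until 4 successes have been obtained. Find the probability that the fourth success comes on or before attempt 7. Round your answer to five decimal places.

Finishing within 7 attempts ⇔ at least 4 successes in the first 7. With X ~ Binomial(7, 0.35), P(Y ≤ 7) = 1 − P(X ≤ 3).
  k=0: C(7,0)·0.35^0·0.65^7 = 0.0490223
  k=1: C(7,1)·0.35^1·0.65^6 = 0.1847763
  k=2: C(7,2)·0.35^2·0.65^5 = 0.2984848
  k=3: C(7,3)·0.35^3·0.65^4 = 0.2678709
1 − 0.8001543 = 0.1998457

0.19985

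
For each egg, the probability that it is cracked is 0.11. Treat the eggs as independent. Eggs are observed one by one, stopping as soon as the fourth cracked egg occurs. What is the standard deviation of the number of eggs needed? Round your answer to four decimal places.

Y = total eggs until the fourth success; negative binomial with r=4, p=0.11.
SD(Y) = √[r(1−p)/p²] = √(294.214876) = 17.152693

17.1527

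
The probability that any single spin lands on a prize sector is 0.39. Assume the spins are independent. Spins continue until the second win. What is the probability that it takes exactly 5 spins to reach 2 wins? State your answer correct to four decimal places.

0.1381

Y = trial on which the second success occurs; negative binomial, r=2, p=0.39.
P(Y=5) = C(4,1) · p^2 · (1−p)^3
= 4 · 0.1521 · 0.22698 = 0.138095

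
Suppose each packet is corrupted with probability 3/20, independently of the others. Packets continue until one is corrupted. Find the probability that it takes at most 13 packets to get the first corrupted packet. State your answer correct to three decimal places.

Y = number of packets to the first success; geometric, p = 0.15.
P(Y ≤ 13) = 1 − (1−p)^13 = 1 − 0.12091 = 0.87909

0.879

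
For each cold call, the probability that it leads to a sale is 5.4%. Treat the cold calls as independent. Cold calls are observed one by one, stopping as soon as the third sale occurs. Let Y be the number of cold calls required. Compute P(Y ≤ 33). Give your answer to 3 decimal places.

Finishing within 33 cold calls ⇔ at least 3 successes in the first 33. With X ~ Binomial(33, 0.054), P(Y ≤ 33) = 1 − P(X ≤ 2).
  k=0: C(33,0)·0.054^0·0.946^33 = 0.16011
  k=1: C(33,1)·0.054^1·0.946^32 = 0.30159
  k=2: C(33,2)·0.054^2·0.946^31 = 0.27545
1 − 0.73715 = 0.26285

0.263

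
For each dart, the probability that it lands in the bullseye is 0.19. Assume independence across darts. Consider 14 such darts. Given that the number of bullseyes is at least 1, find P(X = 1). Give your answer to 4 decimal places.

0.1814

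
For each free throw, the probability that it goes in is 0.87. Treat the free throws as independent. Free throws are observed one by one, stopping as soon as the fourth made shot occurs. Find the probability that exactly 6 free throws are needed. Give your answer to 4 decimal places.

Y = trial on which the fourth success occurs; negative binomial, r=4, p=0.87.
P(Y=6) = C(5,3) · p^4 · (1−p)^2
= 10 · 0.5729 · 0.0169 = 0.096820

0.0968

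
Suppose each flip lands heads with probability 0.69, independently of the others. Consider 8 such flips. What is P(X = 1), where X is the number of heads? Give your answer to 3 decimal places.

0.002

X ~ Binomial(n=8, p=0.69).
P(X=1) = C(8,1) · p^1 · (1−p)^7
= 8 · 0.69 · 0.00027513 = 0.00152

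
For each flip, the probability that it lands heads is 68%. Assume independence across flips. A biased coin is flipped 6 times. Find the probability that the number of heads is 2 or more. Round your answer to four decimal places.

0.9852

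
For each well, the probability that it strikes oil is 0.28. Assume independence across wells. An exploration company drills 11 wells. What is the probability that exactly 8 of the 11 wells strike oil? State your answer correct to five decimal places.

0.00233

X ~ Binomial(n=11, p=0.28).
P(X=8) = C(11,8) · p^8 · (1−p)^3
= 165 · 3.778e-05 · 0.37325 = 0.0023267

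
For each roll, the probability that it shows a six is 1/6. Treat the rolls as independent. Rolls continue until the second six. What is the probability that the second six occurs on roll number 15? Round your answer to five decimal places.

Y = trial on which the second success occurs; negative binomial, r=2, p=0.166667.
P(Y=15) = C(14,1) · p^2 · (1−p)^13
= 14 · 0.027778 · 0.093464 = 0.0363471

0.03635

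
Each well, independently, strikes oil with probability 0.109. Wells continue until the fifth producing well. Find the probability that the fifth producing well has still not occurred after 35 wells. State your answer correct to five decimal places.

0.66729

Needing more than 35 wells ⇔ fewer than 5 successes in the first 35. With X ~ Binomial(35, 0.109), P(Y > 35) = P(X ≤ 4).
  k=0: C(35,0)·0.109^0·0.891^35 = 0.0176084
  k=1: C(35,1)·0.109^1·0.891^34 = 0.0753939
  k=2: C(35,2)·0.109^2·0.891^33 = 0.1567957
  k=3: C(35,3)·0.109^3·0.891^32 = 0.2109967
  k=4: C(35,4)·0.109^4·0.891^31 = 0.2064973
P(X ≤ 4) = 0.6672921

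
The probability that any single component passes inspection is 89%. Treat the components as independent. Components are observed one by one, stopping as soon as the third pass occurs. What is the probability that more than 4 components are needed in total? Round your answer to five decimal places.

0.06239

Needing more than 4 components ⇔ fewer than 3 successes in the first 4. With X ~ Binomial(4, 0.89), P(Y > 4) = P(X ≤ 2).
  k=0: C(4,0)·0.89^0·0.11^4 = 0.0001464
  k=1: C(4,1)·0.89^1·0.11^3 = 0.0047384
  k=2: C(4,2)·0.89^2·0.11^2 = 0.0575065
P(X ≤ 2) = 0.0623912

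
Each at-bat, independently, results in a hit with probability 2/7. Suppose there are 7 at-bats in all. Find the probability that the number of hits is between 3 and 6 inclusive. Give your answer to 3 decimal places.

X ~ Binomial(7, 0.285714); P(3 ≤ X ≤ 6) = Σ C(7,k) p^k (1−p)^(7−k) over k:
  k=3: C(7,3)·0.285714^3·0.714286^4 = 0.21250
  k=4: C(7,4)·0.285714^4·0.714286^3 = 0.08500
  k=5: C(7,5)·0.285714^5·0.714286^2 = 0.02040
  k=6: C(7,6)·0.285714^6·0.714286^1 = 0.00272
Total = 0.32061

0.321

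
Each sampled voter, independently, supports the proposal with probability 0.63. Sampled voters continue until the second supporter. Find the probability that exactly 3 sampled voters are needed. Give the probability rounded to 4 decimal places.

0.2937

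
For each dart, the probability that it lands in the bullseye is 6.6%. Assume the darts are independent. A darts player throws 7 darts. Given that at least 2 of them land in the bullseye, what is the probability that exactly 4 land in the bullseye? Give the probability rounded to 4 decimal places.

X ~ Binomial(7, 0.066). Want P(X=4 | X≥2) = P(X=4) / P(X≥2).
P(X=4) = C(7,4)·0.066^4·0.934^3 = 0.000541
P(X≥2) = 1 − 0.620052 − 0.306707 = 0.073241
Ratio = 0.000541 / 0.073241 = 0.007388

0.0074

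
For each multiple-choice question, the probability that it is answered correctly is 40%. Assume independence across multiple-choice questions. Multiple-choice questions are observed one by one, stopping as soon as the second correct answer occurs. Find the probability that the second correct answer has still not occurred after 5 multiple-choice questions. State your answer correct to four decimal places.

0.3370

Needing more than 5 multiple-choice questions ⇔ fewer than 2 successes in the first 5. With X ~ Binomial(5, 0.40), P(Y > 5) = P(X ≤ 1).
  k=0: C(5,0)·0.40^0·0.60^5 = 0.077760
  k=1: C(5,1)·0.40^1·0.60^4 = 0.259200
P(X ≤ 1) = 0.336960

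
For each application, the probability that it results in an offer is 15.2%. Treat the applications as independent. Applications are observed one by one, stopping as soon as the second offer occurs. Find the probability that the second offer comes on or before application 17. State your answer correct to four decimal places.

Finishing within 17 applications ⇔ at least 2 successes in the first 17. With X ~ Binomial(17, 0.152), P(Y ≤ 17) = 1 − P(X ≤ 1).
  k=0: C(17,0)·0.152^0·0.848^17 = 0.060636
  k=1: C(17,1)·0.152^1·0.848^16 = 0.184768
1 − 0.245404 = 0.754596

0.7546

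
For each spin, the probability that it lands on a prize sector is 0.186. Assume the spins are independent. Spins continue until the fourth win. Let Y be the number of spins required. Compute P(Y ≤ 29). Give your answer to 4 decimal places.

0.8147

Finishing within 29 spins ⇔ at least 4 successes in the first 29. With X ~ Binomial(29, 0.186), P(Y ≤ 29) = 1 − P(X ≤ 3).
  k=0: C(29,0)·0.186^0·0.814^29 = 0.002559
  k=1: C(29,1)·0.186^1·0.814^28 = 0.016959
  k=2: C(29,2)·0.186^2·0.814^27 = 0.054251
  k=3: C(29,3)·0.186^3·0.814^26 = 0.111569
1 − 0.185338 = 0.814662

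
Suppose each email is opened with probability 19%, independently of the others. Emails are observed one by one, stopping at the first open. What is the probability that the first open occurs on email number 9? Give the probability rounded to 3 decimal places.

Geometric (trials to first success), p = 0.19.
P(Y = 9) = (1−p)^8 · p = 0.1853 · 0.19 = 0.03521

0.035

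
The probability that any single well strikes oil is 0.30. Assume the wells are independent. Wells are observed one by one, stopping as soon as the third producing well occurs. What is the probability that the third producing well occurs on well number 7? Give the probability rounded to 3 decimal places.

0.097

Y = trial on which the third success occurs; negative binomial, r=3, p=0.30.
P(Y=7) = C(6,2) · p^3 · (1−p)^4
= 15 · 0.027 · 0.2401 = 0.09724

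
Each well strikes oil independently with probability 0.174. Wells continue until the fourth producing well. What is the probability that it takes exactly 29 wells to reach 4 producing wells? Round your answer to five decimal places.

0.02524

Y = trial on which the fourth success occurs; negative binomial, r=4, p=0.174.
P(Y=29) = C(28,3) · p^4 · (1−p)^25
= 3276 · 0.00091664 · 0.0084043 = 0.0252373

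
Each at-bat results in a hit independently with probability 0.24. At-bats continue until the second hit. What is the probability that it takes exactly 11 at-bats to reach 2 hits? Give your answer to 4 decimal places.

Y = trial on which the second success occurs; negative binomial, r=2, p=0.24.
P(Y=11) = C(10,1) · p^2 · (1−p)^9
= 10 · 0.0576 · 0.084591 = 0.048724

0.0487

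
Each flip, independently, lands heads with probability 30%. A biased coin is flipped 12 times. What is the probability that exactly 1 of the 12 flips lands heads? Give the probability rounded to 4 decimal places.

0.0712

X ~ Binomial(n=12, p=0.30).
P(X=1) = C(12,1) · p^1 · (1−p)^11
= 12 · 0.3 · 0.019773 = 0.071184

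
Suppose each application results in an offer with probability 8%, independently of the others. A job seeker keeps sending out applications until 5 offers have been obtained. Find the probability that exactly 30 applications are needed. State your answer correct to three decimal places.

0.010

Y = trial on which the fifth success occurs; negative binomial, r=5, p=0.08.
P(Y=30) = C(29,4) · p^5 · (1−p)^25
= 23751 · 3.2768e-06 · 0.12436 = 0.00968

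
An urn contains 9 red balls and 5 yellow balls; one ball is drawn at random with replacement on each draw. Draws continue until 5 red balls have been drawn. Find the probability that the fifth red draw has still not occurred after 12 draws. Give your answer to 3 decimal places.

0.029

Needing more than 12 draws ⇔ fewer than 5 successes in the first 12. With X ~ Binomial(12, 0.642857), P(Y > 12) = P(X ≤ 4).
  k=0: C(12,0)·0.642857^0·0.357143^12 = 0.00000
  k=1: C(12,1)·0.642857^1·0.357143^11 = 0.00009
  k=2: C(12,2)·0.642857^2·0.357143^10 = 0.00092
  k=3: C(12,3)·0.642857^3·0.357143^9 = 0.00553
  k=4: C(12,4)·0.642857^4·0.357143^8 = 0.02238
P(X ≤ 4) = 0.02892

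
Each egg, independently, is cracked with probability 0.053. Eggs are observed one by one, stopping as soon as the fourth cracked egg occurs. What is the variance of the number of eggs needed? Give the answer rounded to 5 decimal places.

1348.52261

Y = total eggs until the fourth success; negative binomial with r=4, p=0.053.
Var(Y) = r(1−p)/p² = 4·0.947 / 0.053² = 1348.5226059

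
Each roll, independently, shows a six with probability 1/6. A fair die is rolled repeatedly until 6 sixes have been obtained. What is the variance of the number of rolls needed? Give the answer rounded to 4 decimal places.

Y = total rolls until the sixth success; negative binomial with r=6, p=0.166667.
Var(Y) = r(1−p)/p² = 6·0.833333 / 0.166667² = 180.000000

180.0000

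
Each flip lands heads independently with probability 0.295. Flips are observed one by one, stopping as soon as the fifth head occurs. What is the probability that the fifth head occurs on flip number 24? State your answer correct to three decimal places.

0.026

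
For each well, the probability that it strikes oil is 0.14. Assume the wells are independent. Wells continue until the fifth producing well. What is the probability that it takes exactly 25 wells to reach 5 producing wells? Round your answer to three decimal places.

Y = trial on which the fifth success occurs; negative binomial, r=5, p=0.14.
P(Y=25) = C(24,4) · p^5 · (1−p)^20
= 10626 · 5.3782e-05 · 0.048974 = 0.02799

0.028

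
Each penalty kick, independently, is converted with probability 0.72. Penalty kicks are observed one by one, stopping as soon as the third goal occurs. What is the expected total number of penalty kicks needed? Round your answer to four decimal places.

Y = total penalty kicks until the third success; negative binomial with r=3, p=0.72.
E[Y] = r / p = 3 / 0.72 = 4.166667

4.1667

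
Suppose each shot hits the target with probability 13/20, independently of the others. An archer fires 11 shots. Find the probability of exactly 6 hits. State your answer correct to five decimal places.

0.18300

X ~ Binomial(n=11, p=0.65).
P(X=6) = C(11,6) · p^6 · (1−p)^5
= 462 · 0.075419 · 0.0052522 = 0.1830047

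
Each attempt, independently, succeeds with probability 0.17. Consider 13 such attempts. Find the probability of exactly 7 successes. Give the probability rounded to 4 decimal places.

X ~ Binomial(n=13, p=0.17).
P(X=7) = C(13,7) · p^7 · (1−p)^6
= 1716 · 4.1034e-06 · 0.32694 = 0.002302

0.0023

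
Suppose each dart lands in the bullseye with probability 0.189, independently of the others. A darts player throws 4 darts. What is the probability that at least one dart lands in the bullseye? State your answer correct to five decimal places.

P(at least one) = 1 − P(none) = 1 − (1 − 0.189)^4
= 1 − 0.4325969 = 0.5674031

0.56740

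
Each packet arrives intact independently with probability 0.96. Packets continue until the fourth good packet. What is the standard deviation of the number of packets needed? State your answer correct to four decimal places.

0.4167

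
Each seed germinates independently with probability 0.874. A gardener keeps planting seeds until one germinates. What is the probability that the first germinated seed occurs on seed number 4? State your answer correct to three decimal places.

Geometric (trials to first success), p = 0.874.
P(Y = 4) = (1−p)^3 · p = 0.0020004 · 0.874 = 0.00175

0.002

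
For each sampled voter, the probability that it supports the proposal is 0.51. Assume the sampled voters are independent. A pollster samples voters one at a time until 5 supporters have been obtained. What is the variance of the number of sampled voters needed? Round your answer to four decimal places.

9.4195

Y = total sampled voters until the fifth success; negative binomial with r=5, p=0.51.
Var(Y) = r(1−p)/p² = 5·0.49 / 0.51² = 9.419454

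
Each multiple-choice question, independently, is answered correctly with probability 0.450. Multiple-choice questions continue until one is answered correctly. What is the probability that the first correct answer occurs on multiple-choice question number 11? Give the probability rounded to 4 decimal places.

0.0011

Geometric (trials to first success), p = 0.45.
P(Y = 11) = (1−p)^10 · p = 0.002533 · 0.45 = 0.001140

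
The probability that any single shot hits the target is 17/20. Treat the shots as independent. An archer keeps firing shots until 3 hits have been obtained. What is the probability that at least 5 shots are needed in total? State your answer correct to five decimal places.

Needing more than 4 shots ⇔ fewer than 3 successes in the first 4. With X ~ Binomial(4, 0.85), P(Y > 4) = P(X ≤ 2).
  k=0: C(4,0)·0.85^0·0.15^4 = 0.0005062
  k=1: C(4,1)·0.85^1·0.15^3 = 0.0114750
  k=2: C(4,2)·0.85^2·0.15^2 = 0.0975375
P(X ≤ 2) = 0.1095187

0.10952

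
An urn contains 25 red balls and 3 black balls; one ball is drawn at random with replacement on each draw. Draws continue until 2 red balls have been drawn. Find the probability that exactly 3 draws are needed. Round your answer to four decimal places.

0.1708

Y = trial on which the second success occurs; negative binomial, r=2, p=0.892857.
P(Y=3) = C(2,1) · p^2 · (1−p)^1
= 2 · 0.79719 · 0.10714 = 0.170827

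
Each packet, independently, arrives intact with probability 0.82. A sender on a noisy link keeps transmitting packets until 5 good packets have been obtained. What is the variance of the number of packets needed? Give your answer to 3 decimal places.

1.338

Y = total packets until the fifth success; negative binomial with r=5, p=0.82.
Var(Y) = r(1−p)/p² = 5·0.18 / 0.82² = 1.33849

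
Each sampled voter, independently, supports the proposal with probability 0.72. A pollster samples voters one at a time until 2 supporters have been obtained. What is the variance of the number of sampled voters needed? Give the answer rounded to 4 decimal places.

Y = total sampled voters until the second success; negative binomial with r=2, p=0.72.
Var(Y) = r(1−p)/p² = 2·0.28 / 0.72² = 1.080247

1.0802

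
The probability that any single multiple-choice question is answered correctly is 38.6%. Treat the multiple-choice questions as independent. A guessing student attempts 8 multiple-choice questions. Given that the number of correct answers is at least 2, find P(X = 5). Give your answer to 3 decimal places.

0.126

X ~ Binomial(8, 0.386). Want P(X=5 | X≥2) = P(X=5) / P(X≥2).
P(X=5) = C(8,5)·0.386^5·0.614^3 = 0.11108
P(X≥2) = 1 − 0.02020 − 0.10159 = 0.87821
Ratio = 0.11108 / 0.87821 = 0.12648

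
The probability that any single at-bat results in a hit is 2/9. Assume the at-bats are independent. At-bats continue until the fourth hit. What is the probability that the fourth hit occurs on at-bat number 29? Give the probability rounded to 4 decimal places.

Y = trial on which the fourth success occurs; negative binomial, r=4, p=0.222222.
P(Y=29) = C(28,3) · p^4 · (1−p)^25
= 3276 · 0.0024387 · 0.001868 = 0.014924

0.0149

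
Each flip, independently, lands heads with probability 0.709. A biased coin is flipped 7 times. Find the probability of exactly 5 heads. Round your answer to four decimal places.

0.3186

X ~ Binomial(n=7, p=0.709).
P(X=5) = C(7,5) · p^5 · (1−p)^2
= 21 · 0.17916 · 0.084681 = 0.318593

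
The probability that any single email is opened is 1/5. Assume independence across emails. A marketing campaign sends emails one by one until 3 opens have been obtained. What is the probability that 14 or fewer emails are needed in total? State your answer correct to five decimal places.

0.55195

Finishing within 14 emails ⇔ at least 3 successes in the first 14. With X ~ Binomial(14, 0.20), P(Y ≤ 14) = 1 − P(X ≤ 2).
  k=0: C(14,0)·0.20^0·0.80^14 = 0.0439805
  k=1: C(14,1)·0.20^1·0.80^13 = 0.1539316
  k=2: C(14,2)·0.20^2·0.80^12 = 0.2501389
1 − 0.4480510 = 0.5519490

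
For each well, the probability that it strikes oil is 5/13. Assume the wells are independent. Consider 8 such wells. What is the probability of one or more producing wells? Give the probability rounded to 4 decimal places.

0.9794

P(at least one) = 1 − P(none) = 1 − (1 − 0.384615)^8
= 1 − 0.020567 = 0.979433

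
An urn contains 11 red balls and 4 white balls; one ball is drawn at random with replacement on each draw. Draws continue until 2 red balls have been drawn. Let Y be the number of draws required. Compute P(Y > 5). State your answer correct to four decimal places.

0.0199

Needing more than 5 draws ⇔ fewer than 2 successes in the first 5. With X ~ Binomial(5, 0.733333), P(Y > 5) = P(X ≤ 1).
  k=0: C(5,0)·0.733333^0·0.266667^5 = 0.001348
  k=1: C(5,1)·0.733333^1·0.266667^4 = 0.018542
P(X ≤ 1) = 0.019890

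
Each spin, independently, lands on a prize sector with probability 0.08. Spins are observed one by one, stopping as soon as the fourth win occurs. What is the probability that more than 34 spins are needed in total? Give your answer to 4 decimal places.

Needing more than 34 spins ⇔ fewer than 4 successes in the first 34. With X ~ Binomial(34, 0.08), P(Y > 34) = P(X ≤ 3).
  k=0: C(34,0)·0.08^0·0.92^34 = 0.058720
  k=1: C(34,1)·0.08^1·0.92^33 = 0.173607
  k=2: C(34,2)·0.08^2·0.92^32 = 0.249088
  k=3: C(34,3)·0.08^3·0.92^31 = 0.231038
P(X ≤ 3) = 0.712454

0.7125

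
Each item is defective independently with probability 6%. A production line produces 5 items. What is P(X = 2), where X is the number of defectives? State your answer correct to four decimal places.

X ~ Binomial(n=5, p=0.06).
P(X=2) = C(5,2) · p^2 · (1−p)^3
= 10 · 0.0036 · 0.83058 = 0.029901

0.0299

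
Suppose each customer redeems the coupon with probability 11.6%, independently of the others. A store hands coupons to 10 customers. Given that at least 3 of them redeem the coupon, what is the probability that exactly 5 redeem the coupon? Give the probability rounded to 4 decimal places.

X ~ Binomial(10, 0.116). Want P(X=5 | X≥3) = P(X=5) / P(X≥3).
P(X=5) = C(10,5)·0.116^5·0.884^5 = 0.002857
P(X≥3) = 1 − 0.291422 − 0.382409 − 0.225812 = 0.100357
Ratio = 0.002857 / 0.100357 = 0.028471

0.0285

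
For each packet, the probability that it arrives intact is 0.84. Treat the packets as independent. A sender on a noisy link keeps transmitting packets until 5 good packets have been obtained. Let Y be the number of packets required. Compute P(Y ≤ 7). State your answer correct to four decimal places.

0.9134

Finishing within 7 packets ⇔ at least 5 successes in the first 7. With X ~ Binomial(7, 0.84), P(Y ≤ 7) = 1 − P(X ≤ 4).
  k=0: C(7,0)·0.84^0·0.16^7 = 0.000003
  k=1: C(7,1)·0.84^1·0.16^6 = 0.000099
  k=2: C(7,2)·0.84^2·0.16^5 = 0.001554
  k=3: C(7,3)·0.84^3·0.16^4 = 0.013595
  k=4: C(7,4)·0.84^4·0.16^3 = 0.071375
1 − 0.086625 = 0.913375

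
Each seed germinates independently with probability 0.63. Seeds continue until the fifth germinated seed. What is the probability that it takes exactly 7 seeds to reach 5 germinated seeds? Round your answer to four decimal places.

0.2038

Y = trial on which the fifth success occurs; negative binomial, r=5, p=0.63.
P(Y=7) = C(6,4) · p^5 · (1−p)^2
= 15 · 0.099244 · 0.1369 = 0.203797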